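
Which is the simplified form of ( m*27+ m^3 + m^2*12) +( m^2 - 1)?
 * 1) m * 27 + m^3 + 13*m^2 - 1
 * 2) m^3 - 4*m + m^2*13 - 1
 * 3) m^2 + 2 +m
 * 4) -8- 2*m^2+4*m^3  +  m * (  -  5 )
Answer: 1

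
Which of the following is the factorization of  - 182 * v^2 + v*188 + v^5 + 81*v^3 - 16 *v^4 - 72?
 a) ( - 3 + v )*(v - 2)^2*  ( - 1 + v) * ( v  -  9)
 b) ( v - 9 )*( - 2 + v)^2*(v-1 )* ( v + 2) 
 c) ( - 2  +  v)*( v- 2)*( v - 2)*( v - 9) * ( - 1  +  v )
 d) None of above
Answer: c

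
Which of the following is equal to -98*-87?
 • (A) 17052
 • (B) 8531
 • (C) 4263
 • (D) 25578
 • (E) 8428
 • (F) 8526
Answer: F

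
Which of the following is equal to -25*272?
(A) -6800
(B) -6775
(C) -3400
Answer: A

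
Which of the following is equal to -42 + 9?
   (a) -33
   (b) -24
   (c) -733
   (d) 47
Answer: a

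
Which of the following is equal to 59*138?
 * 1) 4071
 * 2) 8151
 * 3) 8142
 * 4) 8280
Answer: 3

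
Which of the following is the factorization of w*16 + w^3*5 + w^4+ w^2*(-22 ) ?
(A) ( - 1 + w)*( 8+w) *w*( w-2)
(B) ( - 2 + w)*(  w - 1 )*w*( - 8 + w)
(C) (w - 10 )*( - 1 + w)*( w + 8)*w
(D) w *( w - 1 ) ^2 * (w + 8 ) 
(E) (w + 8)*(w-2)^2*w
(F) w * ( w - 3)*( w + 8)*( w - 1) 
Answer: A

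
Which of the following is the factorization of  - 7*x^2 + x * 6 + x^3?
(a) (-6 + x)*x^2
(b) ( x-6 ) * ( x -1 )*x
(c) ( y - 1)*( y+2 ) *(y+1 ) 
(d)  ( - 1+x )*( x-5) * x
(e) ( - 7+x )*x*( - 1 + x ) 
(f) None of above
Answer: b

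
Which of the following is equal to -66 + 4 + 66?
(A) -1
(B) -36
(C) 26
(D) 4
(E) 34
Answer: D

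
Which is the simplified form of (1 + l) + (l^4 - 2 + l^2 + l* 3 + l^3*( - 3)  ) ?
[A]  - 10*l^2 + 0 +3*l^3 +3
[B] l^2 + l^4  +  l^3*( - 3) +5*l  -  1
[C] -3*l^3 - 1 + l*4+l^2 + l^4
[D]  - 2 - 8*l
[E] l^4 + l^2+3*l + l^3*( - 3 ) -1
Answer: C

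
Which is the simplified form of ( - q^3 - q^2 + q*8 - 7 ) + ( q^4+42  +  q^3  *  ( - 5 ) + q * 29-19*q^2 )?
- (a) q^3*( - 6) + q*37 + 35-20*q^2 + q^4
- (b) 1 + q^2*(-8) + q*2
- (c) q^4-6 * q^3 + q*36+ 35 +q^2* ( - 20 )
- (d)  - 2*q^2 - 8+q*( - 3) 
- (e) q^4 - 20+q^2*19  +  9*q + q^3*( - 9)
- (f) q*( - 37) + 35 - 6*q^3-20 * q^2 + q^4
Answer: a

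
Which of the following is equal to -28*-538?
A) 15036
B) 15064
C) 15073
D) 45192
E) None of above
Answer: B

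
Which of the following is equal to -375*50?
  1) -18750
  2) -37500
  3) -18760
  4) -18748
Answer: 1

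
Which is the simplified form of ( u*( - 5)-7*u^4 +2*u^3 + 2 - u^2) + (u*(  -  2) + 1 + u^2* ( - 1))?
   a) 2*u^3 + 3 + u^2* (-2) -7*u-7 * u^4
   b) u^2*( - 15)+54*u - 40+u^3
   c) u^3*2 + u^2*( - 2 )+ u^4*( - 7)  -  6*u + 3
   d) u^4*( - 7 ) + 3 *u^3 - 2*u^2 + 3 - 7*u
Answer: a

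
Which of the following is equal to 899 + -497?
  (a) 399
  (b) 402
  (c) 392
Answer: b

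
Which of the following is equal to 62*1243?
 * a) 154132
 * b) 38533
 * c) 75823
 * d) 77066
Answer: d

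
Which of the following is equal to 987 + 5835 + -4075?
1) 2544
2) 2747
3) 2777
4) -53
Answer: 2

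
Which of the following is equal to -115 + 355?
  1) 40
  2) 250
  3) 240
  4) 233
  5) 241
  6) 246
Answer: 3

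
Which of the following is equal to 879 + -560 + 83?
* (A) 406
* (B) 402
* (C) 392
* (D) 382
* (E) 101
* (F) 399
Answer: B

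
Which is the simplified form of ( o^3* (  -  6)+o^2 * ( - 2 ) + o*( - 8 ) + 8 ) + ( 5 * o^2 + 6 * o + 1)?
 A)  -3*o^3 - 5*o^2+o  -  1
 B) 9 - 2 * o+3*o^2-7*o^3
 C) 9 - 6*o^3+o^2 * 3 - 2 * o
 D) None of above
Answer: C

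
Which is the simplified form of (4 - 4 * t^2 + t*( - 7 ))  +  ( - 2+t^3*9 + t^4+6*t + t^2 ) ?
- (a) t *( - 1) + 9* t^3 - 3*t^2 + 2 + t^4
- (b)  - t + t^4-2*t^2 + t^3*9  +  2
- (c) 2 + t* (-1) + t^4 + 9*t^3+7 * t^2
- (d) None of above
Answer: a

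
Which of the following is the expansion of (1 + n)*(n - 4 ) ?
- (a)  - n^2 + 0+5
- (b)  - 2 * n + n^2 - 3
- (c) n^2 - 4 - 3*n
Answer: c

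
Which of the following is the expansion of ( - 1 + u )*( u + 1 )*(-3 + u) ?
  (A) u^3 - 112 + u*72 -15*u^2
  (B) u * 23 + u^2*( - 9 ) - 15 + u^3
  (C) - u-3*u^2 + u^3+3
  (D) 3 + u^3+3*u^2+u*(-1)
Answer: C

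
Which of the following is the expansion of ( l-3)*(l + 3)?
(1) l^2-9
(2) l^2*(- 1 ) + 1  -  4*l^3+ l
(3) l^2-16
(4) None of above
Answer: 1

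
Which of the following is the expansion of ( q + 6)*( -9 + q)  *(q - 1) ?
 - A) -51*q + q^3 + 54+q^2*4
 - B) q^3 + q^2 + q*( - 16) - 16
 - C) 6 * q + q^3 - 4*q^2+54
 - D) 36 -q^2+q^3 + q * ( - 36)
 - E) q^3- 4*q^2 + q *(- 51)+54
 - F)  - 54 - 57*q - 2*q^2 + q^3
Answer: E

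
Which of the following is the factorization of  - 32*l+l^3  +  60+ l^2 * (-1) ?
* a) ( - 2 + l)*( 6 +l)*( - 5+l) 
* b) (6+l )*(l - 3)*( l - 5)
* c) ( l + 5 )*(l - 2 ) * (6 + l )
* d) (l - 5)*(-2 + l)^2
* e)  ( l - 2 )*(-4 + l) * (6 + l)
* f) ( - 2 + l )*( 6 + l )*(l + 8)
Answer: a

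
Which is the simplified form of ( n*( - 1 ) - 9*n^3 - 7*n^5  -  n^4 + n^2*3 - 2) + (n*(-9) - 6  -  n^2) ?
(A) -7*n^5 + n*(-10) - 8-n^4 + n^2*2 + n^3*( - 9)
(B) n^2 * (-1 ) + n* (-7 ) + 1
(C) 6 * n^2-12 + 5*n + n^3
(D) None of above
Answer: A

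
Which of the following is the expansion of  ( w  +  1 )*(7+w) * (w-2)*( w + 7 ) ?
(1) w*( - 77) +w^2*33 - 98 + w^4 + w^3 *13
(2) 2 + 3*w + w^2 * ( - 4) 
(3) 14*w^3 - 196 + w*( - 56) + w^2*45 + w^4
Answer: 1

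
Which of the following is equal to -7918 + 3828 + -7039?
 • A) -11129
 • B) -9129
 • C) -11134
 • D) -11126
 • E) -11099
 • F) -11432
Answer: A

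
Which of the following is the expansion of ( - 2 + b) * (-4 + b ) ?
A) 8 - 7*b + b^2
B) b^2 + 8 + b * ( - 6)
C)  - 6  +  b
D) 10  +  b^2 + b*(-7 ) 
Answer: B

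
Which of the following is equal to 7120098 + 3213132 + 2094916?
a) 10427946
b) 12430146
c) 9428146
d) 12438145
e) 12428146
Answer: e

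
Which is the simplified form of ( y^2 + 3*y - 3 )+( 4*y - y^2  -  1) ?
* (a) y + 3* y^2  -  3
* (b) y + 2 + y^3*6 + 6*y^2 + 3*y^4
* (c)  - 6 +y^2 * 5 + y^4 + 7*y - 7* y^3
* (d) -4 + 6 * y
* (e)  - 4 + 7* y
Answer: e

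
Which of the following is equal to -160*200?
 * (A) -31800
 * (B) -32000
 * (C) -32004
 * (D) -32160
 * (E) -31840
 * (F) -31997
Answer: B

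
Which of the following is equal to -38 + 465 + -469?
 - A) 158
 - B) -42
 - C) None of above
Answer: B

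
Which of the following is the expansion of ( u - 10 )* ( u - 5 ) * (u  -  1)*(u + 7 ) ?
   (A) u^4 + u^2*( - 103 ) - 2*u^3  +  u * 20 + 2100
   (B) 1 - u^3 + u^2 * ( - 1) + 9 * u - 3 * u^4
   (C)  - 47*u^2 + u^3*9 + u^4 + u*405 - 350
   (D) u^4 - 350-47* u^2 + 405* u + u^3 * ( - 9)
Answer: D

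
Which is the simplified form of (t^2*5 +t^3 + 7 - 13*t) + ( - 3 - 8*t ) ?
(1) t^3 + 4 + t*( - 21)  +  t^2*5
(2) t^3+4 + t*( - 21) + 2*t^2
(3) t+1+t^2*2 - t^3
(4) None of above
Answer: 1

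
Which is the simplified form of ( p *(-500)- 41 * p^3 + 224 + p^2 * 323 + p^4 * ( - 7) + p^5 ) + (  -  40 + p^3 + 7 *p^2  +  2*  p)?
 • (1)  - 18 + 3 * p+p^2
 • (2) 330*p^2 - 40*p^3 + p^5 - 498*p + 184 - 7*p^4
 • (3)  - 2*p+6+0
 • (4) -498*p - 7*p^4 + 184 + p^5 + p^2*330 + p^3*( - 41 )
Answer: 2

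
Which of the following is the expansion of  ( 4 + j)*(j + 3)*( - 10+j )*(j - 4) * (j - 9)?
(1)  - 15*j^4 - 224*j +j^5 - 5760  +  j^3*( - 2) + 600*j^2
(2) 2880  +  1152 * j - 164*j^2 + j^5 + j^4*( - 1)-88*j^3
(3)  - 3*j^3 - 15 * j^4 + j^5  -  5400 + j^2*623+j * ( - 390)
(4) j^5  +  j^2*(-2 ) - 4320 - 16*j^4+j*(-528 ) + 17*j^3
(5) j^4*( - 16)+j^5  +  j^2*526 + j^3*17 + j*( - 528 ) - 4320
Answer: 5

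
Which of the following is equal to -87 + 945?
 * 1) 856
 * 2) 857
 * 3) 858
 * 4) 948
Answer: 3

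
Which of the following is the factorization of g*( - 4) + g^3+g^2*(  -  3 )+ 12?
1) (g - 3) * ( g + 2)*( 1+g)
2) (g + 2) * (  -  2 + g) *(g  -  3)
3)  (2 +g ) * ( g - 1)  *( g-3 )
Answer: 2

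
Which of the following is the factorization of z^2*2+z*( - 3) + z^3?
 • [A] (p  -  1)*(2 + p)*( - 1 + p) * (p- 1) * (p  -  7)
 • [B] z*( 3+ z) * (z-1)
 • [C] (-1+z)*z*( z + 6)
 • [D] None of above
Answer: B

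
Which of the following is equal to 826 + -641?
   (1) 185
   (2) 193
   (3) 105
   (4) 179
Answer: 1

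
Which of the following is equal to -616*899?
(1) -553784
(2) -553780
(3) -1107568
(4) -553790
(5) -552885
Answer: 1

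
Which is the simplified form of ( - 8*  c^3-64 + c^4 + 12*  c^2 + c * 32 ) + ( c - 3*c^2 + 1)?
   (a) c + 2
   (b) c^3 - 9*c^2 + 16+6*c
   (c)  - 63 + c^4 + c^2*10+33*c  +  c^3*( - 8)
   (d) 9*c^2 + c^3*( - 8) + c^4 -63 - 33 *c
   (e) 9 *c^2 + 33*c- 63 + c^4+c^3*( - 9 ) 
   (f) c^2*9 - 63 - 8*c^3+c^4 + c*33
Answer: f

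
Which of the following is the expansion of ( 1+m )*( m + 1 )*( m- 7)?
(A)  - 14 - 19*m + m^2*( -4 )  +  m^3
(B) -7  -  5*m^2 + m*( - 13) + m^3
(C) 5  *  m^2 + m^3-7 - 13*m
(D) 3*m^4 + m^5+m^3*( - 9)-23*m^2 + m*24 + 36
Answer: B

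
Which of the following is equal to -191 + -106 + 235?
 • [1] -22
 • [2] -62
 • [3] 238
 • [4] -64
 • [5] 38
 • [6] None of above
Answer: 2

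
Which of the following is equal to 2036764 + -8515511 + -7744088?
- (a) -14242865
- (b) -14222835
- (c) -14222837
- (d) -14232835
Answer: b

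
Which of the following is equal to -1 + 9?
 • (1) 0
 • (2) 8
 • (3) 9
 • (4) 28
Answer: 2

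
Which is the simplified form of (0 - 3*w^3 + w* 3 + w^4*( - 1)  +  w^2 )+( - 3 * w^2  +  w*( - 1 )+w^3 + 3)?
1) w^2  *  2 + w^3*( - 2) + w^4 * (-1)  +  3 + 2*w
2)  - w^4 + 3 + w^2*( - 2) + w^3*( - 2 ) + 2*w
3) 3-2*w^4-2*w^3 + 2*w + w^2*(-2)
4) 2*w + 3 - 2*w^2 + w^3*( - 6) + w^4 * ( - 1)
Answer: 2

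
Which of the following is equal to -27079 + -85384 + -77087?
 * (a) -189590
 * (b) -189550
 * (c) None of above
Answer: b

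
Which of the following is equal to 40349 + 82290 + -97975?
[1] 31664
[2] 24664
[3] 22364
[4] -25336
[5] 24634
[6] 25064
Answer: 2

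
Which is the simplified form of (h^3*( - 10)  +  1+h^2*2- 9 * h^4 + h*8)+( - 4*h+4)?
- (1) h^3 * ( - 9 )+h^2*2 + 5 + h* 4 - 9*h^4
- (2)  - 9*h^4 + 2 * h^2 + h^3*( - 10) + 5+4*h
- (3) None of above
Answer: 2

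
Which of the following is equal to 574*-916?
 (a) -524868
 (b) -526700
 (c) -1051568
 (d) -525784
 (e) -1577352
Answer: d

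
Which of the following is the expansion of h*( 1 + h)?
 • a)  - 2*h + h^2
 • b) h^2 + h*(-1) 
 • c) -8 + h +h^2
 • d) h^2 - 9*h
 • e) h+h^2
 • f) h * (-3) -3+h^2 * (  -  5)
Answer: e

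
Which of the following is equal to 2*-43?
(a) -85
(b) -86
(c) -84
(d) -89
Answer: b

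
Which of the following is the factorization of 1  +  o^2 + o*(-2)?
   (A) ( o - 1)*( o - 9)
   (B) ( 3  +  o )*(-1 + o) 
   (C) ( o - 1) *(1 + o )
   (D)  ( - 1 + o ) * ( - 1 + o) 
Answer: D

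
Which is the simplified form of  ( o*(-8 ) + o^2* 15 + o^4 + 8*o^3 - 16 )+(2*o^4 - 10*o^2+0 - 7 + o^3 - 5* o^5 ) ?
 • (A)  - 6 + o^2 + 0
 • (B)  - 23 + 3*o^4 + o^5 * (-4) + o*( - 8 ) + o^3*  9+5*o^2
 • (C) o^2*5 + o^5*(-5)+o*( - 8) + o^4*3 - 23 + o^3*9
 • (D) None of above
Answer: C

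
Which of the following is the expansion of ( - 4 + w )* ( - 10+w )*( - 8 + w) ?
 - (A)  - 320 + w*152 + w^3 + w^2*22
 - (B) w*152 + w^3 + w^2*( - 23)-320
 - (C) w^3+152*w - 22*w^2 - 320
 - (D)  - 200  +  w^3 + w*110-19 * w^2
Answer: C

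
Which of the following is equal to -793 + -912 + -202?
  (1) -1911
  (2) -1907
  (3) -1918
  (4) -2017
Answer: 2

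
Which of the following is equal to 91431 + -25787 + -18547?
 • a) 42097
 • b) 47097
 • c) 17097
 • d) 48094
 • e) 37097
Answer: b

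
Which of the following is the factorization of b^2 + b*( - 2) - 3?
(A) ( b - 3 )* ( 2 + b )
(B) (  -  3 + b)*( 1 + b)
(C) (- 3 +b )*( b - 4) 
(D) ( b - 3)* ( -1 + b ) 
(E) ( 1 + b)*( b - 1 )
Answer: B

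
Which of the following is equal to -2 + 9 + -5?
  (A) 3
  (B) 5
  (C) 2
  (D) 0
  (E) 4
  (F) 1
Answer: C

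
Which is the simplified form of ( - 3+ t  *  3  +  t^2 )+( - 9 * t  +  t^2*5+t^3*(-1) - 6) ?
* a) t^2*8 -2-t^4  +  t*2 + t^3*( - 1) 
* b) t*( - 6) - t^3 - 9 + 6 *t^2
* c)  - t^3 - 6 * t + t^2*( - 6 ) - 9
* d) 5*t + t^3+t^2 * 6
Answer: b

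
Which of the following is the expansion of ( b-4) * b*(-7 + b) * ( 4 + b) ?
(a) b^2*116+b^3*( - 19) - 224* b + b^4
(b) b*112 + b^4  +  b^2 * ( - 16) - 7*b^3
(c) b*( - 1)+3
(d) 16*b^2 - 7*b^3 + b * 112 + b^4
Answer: b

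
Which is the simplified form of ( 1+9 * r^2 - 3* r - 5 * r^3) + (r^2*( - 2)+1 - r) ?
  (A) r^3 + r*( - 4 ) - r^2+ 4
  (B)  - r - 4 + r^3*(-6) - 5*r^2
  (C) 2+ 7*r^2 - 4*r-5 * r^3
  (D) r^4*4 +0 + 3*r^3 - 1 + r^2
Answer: C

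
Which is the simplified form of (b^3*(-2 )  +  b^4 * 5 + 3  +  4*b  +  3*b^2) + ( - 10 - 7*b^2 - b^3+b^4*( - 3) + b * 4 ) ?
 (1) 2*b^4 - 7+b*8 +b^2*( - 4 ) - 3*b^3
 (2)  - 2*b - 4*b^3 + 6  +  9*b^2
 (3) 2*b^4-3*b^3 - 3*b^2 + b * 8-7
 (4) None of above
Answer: 1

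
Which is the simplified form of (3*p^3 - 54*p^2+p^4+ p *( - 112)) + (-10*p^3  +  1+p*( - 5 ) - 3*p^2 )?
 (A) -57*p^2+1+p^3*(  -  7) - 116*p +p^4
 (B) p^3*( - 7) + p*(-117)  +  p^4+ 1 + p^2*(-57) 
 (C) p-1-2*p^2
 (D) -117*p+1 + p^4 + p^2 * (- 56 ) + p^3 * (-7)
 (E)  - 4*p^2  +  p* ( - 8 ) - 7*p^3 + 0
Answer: B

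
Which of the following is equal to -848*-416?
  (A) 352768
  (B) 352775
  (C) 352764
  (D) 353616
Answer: A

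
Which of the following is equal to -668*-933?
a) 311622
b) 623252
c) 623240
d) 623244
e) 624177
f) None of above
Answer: d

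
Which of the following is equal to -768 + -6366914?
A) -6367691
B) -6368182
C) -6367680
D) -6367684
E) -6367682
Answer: E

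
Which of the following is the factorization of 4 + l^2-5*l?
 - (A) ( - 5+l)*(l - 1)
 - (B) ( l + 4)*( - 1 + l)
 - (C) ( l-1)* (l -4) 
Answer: C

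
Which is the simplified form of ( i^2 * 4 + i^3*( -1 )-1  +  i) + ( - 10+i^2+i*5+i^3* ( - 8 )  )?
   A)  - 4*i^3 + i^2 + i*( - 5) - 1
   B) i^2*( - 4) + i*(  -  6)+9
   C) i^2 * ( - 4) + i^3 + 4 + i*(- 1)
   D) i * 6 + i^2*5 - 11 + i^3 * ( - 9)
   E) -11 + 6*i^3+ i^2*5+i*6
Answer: D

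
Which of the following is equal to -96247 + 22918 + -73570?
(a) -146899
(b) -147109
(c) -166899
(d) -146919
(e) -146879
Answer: a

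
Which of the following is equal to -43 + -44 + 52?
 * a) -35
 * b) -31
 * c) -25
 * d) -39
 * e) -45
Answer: a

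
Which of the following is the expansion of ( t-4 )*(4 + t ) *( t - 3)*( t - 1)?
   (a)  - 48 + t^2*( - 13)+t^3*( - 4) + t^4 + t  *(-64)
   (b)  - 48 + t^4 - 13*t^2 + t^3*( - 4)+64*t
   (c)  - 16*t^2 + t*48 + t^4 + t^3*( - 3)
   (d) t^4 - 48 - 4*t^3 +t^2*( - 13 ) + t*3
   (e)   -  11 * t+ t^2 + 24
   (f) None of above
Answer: b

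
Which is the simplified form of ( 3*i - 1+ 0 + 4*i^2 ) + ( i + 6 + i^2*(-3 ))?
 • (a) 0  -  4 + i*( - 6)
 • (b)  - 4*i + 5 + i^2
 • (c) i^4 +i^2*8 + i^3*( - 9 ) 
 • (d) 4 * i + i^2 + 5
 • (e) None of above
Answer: d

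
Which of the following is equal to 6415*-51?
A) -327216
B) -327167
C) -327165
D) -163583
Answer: C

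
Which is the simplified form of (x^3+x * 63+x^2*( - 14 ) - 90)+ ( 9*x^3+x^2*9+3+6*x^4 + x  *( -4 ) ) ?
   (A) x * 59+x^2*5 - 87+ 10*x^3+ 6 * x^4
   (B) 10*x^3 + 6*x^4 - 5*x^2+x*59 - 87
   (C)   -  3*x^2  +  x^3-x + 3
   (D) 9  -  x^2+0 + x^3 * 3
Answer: B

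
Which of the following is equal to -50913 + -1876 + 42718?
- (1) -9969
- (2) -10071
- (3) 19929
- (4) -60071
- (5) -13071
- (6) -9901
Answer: 2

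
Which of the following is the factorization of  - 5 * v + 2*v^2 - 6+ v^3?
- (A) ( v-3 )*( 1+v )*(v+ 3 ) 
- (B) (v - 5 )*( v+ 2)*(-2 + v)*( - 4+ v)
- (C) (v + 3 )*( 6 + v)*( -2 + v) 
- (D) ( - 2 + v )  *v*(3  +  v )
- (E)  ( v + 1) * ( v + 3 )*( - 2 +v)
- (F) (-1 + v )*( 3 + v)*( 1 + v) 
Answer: E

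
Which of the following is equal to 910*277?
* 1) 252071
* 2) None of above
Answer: 2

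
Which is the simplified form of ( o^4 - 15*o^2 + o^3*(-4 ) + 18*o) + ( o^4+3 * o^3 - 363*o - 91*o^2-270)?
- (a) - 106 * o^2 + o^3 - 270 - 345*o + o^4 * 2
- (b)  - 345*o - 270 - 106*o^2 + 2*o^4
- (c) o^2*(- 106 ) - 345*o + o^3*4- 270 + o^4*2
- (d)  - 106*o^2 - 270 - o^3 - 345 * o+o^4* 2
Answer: d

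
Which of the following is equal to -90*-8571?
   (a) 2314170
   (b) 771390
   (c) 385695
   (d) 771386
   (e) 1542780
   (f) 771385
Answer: b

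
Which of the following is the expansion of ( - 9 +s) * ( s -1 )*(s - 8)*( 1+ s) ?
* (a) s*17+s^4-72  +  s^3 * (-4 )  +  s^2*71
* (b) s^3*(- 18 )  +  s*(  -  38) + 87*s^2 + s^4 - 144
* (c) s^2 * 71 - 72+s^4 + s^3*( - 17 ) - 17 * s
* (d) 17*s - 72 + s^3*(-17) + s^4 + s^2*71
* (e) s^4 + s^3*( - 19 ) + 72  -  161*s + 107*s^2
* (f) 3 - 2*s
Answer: d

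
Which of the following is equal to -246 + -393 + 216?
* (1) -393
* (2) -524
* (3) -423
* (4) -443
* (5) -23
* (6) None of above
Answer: 3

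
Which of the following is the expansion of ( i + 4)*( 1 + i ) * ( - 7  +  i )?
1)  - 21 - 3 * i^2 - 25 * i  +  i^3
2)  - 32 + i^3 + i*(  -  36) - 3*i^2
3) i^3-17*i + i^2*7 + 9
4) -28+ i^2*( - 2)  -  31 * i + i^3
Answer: 4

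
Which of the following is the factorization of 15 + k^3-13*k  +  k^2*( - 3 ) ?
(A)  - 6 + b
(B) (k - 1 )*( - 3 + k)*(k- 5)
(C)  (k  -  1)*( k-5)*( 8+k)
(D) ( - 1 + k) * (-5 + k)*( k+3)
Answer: D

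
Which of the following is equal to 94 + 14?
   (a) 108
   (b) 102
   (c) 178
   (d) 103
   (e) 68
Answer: a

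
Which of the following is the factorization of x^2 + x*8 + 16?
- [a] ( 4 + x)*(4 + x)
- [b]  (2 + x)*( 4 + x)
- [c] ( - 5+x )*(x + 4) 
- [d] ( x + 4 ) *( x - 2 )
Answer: a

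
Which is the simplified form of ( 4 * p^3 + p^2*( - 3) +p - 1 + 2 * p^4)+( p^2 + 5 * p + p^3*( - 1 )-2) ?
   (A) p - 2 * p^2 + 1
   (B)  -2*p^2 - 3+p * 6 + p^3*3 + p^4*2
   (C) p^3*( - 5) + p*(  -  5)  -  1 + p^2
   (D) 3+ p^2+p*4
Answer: B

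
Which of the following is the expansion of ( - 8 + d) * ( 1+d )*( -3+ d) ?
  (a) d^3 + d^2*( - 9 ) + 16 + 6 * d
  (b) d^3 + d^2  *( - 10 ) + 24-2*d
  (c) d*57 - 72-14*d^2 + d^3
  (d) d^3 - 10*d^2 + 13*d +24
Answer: d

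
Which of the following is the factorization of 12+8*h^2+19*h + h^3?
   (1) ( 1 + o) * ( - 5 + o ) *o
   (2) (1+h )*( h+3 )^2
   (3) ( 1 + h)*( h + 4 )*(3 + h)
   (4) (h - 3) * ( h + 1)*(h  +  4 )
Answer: 3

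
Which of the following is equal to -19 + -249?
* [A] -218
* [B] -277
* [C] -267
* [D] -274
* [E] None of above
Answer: E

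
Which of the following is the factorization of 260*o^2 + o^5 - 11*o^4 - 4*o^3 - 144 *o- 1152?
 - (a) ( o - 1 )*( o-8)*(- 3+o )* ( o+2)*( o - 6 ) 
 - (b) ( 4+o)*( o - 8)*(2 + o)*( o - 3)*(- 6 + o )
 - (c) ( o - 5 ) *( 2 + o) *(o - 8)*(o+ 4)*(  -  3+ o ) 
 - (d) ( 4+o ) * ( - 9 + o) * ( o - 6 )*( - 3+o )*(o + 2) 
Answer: b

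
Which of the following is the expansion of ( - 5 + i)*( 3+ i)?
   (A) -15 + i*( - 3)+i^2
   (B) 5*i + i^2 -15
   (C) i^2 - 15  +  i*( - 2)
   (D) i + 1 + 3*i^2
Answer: C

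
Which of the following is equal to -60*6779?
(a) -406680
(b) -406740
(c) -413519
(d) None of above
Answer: b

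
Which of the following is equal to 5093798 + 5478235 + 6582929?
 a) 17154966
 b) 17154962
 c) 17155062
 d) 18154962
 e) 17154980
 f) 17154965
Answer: b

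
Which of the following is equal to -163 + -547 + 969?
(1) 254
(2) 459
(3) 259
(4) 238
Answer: 3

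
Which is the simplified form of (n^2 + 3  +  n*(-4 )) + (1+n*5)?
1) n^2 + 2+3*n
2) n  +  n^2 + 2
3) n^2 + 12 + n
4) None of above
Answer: 4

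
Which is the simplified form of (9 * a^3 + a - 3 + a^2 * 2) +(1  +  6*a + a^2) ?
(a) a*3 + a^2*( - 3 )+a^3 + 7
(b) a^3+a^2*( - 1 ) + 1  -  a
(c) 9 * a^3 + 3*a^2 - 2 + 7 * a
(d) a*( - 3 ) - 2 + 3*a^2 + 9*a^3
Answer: c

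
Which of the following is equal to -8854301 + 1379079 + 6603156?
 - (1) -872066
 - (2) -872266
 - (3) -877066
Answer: 1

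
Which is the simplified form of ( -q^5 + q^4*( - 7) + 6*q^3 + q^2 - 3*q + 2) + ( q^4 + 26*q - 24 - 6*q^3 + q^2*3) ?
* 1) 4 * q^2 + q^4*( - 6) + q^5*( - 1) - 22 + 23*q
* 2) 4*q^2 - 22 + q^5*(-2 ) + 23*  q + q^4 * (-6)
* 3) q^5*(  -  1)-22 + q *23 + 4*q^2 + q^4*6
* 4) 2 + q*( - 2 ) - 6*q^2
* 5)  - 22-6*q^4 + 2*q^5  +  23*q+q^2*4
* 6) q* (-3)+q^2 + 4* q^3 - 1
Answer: 1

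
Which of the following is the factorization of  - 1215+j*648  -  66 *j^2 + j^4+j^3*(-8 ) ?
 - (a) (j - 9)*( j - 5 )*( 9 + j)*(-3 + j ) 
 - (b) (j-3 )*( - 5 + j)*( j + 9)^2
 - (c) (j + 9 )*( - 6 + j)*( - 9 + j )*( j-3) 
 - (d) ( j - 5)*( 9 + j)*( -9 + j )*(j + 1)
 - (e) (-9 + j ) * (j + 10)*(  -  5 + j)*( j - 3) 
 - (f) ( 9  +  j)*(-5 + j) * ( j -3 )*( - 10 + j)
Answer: a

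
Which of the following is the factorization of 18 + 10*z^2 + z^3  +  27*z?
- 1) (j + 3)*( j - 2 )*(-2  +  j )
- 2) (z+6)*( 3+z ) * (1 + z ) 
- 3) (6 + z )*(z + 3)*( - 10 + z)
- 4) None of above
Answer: 2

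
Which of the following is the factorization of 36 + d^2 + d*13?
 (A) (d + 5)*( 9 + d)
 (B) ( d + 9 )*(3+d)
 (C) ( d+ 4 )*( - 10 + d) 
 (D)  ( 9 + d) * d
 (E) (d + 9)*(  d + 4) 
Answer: E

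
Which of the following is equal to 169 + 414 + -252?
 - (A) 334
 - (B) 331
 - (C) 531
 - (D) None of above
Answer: B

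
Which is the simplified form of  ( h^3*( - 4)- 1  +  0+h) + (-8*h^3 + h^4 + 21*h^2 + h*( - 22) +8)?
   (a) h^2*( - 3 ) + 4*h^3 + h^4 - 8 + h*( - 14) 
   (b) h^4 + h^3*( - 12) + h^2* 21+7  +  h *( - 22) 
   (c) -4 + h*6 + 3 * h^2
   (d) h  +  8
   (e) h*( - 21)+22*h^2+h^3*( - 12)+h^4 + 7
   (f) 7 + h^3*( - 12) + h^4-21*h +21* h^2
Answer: f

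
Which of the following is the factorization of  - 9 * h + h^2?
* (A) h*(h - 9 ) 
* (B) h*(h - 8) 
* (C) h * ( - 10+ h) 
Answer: A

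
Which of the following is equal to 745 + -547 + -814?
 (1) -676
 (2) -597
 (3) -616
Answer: 3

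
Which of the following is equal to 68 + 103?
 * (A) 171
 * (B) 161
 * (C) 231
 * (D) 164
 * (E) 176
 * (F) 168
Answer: A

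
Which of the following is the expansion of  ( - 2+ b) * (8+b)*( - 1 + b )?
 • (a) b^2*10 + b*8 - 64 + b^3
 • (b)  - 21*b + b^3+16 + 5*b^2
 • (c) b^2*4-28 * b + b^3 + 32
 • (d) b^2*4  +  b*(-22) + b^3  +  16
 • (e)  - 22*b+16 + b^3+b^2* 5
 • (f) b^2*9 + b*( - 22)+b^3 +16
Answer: e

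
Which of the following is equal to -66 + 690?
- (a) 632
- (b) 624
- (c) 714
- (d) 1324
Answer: b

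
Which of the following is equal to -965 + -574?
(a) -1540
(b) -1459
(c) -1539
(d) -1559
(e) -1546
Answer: c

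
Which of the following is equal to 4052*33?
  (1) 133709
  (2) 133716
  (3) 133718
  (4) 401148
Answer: 2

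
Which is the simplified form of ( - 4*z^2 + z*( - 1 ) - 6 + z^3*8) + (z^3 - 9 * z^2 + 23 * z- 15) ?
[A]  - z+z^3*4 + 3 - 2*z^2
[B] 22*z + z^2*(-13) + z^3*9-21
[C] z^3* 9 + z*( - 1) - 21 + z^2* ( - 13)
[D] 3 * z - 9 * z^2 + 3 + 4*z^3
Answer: B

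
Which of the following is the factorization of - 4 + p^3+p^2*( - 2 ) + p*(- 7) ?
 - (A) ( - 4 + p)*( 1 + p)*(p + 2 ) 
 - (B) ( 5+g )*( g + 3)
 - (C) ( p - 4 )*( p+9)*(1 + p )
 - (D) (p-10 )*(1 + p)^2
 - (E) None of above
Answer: E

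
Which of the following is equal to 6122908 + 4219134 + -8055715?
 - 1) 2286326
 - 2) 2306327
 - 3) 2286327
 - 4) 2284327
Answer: 3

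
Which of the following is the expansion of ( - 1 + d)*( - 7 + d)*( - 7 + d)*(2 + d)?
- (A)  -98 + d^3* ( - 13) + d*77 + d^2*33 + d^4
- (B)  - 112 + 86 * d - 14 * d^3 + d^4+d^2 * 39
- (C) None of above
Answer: A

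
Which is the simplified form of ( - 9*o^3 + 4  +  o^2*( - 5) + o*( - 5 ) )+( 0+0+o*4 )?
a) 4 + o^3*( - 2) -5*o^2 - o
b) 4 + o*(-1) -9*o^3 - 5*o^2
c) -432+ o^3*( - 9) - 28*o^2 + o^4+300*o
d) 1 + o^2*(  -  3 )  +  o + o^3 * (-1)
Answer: b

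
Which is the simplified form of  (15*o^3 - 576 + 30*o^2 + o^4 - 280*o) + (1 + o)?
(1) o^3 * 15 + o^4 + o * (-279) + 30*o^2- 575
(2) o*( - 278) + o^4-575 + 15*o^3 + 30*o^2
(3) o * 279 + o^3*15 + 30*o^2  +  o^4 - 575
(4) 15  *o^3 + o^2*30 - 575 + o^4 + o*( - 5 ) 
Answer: 1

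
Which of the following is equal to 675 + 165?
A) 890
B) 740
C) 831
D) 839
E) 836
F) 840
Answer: F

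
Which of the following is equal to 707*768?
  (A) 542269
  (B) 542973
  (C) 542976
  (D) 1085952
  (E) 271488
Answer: C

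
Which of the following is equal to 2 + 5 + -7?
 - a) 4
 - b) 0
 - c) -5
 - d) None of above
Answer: b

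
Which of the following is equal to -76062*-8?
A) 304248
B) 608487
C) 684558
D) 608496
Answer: D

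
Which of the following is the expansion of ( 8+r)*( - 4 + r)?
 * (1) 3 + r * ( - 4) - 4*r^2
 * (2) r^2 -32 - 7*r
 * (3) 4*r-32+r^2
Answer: 3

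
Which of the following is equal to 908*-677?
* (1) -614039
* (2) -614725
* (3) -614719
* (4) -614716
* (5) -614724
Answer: 4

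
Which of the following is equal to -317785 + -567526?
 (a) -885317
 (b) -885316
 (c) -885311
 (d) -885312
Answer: c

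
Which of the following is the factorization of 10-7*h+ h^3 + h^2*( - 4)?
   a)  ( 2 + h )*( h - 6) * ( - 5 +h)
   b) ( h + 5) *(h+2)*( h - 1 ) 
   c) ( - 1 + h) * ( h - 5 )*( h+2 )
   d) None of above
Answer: c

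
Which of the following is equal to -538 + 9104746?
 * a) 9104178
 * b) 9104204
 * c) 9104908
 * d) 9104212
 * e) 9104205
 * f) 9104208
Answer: f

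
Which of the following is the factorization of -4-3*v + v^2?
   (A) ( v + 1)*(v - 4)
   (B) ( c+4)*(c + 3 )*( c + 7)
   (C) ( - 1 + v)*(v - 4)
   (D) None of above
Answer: A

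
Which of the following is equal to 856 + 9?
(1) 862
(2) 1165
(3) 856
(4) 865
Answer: 4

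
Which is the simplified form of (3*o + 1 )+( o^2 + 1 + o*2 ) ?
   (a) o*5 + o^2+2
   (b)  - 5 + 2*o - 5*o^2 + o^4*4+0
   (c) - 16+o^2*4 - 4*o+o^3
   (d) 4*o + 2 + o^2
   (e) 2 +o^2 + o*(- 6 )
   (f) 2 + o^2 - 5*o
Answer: a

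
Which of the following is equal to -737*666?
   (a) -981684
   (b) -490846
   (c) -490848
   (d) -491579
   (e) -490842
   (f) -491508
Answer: e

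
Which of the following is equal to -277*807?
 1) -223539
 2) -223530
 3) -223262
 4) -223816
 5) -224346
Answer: 1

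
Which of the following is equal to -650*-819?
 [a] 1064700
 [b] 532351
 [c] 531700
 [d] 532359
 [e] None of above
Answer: e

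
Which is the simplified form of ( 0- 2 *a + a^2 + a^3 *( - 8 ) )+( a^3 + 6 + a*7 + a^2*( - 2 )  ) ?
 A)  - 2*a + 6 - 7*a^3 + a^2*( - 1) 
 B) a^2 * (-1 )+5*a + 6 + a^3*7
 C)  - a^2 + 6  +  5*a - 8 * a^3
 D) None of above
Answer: D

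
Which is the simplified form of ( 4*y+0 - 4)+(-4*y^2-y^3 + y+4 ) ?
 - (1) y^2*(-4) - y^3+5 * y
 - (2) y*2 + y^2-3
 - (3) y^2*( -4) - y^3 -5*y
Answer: 1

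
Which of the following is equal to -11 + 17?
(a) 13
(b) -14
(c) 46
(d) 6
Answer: d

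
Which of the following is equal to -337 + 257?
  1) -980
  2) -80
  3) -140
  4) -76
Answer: 2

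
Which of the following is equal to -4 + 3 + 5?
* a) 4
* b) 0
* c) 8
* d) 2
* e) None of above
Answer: a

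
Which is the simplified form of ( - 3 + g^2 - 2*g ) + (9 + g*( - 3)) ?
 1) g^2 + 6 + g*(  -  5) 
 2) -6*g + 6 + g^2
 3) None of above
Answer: 1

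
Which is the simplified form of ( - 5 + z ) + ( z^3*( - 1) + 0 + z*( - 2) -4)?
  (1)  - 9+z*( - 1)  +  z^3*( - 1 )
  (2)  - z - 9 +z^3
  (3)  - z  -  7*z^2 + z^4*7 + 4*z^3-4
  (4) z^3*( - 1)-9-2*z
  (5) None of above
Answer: 1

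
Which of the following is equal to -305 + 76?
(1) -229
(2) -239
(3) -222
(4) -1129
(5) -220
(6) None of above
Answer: 1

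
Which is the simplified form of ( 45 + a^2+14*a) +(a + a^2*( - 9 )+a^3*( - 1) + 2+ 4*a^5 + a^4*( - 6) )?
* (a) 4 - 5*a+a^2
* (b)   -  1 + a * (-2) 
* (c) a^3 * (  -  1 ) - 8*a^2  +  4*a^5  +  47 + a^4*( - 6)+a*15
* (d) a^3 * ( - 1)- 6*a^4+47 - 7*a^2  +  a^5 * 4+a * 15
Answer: c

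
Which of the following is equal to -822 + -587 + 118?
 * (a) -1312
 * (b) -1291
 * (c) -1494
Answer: b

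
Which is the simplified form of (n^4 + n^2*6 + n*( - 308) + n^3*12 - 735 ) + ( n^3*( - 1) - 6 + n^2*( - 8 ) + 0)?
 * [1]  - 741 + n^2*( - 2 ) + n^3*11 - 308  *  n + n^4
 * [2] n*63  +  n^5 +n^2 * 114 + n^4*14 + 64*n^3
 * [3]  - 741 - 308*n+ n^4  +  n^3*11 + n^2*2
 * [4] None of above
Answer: 1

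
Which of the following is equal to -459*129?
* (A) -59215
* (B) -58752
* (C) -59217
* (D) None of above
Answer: D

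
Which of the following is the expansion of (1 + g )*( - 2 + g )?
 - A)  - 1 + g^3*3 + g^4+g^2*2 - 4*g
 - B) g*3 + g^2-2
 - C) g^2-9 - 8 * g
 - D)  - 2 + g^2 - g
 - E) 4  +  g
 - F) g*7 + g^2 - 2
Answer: D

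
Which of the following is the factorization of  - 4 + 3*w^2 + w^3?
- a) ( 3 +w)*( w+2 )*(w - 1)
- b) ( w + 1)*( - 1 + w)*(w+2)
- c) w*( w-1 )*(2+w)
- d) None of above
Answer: d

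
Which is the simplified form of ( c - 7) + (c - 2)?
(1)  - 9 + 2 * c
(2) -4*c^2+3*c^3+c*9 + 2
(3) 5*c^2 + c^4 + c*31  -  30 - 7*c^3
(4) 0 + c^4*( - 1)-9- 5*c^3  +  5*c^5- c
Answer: 1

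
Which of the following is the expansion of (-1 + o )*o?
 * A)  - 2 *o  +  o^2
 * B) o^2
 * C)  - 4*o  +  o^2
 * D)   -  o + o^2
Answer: D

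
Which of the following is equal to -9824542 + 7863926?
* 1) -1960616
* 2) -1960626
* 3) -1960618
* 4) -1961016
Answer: 1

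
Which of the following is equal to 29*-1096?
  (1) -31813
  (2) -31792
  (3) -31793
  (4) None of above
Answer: 4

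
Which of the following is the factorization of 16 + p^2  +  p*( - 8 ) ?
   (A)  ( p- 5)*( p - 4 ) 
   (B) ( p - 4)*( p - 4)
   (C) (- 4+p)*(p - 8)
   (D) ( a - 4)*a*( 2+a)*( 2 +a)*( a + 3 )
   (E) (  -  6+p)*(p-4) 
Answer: B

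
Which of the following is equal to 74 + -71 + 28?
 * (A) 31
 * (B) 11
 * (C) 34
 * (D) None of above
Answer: A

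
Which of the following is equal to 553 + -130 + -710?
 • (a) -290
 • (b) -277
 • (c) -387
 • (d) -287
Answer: d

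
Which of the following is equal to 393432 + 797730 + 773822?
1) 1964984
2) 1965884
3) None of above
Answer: 1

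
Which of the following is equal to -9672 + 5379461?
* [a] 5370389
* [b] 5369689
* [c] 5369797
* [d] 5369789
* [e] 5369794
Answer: d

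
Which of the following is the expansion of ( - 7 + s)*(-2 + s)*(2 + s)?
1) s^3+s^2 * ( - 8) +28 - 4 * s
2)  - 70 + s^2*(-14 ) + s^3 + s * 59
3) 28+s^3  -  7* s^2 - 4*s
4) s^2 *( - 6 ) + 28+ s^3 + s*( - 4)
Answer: 3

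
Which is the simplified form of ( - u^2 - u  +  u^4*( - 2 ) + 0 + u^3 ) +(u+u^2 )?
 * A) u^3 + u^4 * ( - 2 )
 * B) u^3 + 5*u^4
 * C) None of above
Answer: A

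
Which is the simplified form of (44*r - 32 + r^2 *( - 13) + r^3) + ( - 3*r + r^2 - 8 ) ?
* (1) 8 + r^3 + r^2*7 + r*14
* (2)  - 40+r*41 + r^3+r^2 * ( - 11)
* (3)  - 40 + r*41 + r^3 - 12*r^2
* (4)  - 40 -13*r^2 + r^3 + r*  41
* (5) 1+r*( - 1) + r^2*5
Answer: 3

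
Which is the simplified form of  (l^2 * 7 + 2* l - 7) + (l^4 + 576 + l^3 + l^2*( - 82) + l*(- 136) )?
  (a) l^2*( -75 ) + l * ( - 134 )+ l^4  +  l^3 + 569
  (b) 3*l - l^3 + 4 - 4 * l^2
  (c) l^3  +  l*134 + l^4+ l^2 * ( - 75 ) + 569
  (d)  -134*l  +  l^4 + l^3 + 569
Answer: a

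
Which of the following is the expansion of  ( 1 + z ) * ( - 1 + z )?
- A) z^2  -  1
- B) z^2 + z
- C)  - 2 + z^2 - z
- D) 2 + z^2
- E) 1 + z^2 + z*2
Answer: A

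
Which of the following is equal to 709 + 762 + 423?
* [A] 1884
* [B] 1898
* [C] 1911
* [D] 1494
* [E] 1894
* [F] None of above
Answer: E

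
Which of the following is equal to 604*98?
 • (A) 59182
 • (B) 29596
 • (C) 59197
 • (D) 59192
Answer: D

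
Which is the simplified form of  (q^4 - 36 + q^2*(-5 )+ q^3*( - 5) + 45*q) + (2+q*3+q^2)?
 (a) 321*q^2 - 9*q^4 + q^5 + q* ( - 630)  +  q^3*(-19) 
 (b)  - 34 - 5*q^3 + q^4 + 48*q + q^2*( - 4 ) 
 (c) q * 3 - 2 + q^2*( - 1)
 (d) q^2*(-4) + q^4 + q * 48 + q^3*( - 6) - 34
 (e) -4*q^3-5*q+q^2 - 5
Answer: b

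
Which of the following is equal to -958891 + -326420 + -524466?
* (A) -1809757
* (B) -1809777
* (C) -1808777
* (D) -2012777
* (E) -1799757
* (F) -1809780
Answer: B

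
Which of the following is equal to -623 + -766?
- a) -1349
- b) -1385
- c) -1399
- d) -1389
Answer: d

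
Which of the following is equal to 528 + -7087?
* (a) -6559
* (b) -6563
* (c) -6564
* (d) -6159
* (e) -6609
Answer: a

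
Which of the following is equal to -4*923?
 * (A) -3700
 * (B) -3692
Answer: B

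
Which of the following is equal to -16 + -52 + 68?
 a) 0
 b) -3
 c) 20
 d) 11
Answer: a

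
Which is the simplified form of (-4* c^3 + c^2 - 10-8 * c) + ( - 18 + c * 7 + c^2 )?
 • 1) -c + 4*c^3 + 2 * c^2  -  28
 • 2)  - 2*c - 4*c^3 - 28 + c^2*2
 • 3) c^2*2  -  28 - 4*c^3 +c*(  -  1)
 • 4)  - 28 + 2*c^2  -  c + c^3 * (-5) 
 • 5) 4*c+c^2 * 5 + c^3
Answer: 3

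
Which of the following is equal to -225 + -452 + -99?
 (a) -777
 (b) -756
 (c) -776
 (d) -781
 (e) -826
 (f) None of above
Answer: c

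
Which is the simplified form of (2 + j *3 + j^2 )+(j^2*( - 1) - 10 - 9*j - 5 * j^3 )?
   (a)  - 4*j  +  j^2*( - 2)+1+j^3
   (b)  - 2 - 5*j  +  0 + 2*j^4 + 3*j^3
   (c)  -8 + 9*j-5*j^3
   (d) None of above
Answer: d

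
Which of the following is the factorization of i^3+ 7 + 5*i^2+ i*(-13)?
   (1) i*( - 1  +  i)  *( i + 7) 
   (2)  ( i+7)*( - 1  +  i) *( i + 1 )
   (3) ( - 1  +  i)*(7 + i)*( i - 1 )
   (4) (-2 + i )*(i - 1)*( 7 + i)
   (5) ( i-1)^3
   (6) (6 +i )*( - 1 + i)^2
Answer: 3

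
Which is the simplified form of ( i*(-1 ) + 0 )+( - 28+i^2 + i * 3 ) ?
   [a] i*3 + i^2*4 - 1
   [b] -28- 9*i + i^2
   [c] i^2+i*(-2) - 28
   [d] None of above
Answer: d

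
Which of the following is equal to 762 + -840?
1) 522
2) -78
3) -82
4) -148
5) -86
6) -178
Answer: 2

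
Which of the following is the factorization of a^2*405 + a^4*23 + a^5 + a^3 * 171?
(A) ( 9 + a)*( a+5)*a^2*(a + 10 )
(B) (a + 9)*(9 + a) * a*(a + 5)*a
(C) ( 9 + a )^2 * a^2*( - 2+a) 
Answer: B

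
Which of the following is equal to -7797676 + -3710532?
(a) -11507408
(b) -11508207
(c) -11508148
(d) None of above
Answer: d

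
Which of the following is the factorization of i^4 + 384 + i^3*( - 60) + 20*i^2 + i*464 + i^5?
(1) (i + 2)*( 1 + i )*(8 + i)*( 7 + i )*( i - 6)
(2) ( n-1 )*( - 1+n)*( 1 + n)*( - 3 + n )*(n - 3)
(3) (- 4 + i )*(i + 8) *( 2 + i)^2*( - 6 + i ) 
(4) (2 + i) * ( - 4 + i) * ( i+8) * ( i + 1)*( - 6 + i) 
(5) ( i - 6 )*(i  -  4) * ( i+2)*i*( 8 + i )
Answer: 4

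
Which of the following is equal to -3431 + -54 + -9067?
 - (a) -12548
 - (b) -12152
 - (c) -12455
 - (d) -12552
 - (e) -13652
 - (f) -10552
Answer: d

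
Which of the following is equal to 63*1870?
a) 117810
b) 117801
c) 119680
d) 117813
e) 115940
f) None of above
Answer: a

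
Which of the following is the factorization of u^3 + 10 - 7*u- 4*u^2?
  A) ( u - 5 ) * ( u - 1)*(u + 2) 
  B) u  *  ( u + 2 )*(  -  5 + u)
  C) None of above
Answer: A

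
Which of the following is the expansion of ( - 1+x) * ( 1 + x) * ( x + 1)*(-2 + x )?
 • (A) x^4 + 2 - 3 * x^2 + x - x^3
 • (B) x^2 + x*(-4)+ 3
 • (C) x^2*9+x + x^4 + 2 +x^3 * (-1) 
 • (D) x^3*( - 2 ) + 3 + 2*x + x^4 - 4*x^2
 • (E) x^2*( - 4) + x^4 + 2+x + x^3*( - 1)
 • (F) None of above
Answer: A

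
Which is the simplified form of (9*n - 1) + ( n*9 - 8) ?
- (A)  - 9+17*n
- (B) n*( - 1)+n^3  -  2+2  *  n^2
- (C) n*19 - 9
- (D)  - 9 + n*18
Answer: D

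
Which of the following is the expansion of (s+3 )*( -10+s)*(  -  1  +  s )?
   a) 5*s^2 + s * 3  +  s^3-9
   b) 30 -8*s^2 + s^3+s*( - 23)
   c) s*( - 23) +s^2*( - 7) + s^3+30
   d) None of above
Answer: b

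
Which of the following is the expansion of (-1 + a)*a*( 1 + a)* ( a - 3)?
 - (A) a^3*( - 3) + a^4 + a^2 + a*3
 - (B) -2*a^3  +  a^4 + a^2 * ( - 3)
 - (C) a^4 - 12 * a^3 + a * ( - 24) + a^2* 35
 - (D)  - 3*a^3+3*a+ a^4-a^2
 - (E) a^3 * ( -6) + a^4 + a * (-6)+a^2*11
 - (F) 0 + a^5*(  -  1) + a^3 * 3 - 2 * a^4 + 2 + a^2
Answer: D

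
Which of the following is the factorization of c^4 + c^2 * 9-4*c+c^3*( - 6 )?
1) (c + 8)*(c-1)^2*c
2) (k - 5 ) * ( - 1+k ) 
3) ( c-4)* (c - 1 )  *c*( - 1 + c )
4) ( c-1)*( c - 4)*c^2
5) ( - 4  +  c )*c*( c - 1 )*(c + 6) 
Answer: 3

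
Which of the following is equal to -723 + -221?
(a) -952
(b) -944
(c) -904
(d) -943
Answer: b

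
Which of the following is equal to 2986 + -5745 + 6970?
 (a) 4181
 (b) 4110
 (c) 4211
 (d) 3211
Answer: c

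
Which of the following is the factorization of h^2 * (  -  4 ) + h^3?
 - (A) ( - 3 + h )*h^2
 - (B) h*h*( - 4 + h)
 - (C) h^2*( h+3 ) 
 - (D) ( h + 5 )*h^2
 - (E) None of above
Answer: B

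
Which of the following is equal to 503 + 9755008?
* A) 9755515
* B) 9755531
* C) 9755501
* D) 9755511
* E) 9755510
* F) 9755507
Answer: D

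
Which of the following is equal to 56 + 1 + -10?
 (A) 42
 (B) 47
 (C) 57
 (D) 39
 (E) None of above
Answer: B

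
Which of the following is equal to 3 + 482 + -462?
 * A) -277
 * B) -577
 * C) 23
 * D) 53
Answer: C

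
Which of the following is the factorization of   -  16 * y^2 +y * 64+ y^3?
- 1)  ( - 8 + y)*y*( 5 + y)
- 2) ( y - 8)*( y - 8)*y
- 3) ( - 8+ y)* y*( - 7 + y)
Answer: 2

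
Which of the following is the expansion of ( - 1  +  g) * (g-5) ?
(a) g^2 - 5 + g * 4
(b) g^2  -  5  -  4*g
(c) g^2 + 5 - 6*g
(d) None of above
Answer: c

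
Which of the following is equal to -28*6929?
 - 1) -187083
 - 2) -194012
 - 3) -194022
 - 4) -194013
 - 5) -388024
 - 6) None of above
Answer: 2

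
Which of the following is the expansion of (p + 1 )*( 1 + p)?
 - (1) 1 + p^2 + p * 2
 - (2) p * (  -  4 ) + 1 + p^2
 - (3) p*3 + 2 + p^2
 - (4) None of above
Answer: 1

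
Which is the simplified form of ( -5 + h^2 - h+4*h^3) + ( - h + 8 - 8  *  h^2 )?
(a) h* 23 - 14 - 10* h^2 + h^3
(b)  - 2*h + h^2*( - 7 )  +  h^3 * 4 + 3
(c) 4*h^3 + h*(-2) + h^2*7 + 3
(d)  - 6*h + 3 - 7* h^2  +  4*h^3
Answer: b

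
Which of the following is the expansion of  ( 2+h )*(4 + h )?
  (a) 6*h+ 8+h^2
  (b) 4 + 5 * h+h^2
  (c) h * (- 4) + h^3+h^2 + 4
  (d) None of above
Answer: a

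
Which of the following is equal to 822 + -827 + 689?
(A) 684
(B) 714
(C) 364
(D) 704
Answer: A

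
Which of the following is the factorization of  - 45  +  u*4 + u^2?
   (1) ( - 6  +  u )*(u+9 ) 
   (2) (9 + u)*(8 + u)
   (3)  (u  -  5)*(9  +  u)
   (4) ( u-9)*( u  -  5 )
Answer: 3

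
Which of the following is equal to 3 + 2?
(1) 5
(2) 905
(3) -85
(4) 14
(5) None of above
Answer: 1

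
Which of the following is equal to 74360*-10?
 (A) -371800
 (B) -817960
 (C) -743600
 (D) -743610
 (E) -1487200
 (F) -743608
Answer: C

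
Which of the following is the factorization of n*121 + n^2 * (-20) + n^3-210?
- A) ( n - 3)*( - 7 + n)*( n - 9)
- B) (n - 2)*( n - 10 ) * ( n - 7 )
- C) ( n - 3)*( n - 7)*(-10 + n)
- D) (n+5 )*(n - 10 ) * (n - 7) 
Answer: C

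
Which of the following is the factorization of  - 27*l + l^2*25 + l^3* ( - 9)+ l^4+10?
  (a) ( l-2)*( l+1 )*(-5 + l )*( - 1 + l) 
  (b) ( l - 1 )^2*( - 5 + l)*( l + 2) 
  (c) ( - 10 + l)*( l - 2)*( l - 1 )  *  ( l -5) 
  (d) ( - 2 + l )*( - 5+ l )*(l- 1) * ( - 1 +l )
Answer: d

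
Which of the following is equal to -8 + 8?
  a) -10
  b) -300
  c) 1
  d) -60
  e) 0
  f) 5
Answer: e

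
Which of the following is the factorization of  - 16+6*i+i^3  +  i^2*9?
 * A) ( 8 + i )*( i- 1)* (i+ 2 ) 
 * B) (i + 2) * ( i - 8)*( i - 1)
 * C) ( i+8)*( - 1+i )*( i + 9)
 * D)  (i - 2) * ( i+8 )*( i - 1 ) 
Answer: A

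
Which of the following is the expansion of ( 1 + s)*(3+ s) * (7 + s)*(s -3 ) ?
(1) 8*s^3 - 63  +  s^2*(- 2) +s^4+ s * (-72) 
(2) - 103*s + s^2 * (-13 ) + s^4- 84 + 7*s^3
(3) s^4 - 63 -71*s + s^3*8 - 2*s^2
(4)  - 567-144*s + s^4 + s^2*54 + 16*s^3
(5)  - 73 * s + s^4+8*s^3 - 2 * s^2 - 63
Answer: 1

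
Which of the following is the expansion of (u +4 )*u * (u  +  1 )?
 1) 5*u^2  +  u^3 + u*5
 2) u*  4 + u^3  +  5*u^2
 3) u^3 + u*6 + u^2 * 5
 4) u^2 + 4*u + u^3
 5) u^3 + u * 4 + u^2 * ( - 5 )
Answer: 2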